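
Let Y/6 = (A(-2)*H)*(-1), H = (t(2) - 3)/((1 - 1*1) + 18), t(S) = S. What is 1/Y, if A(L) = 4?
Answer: ¾ ≈ 0.75000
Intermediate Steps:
H = -1/18 (H = (2 - 3)/((1 - 1*1) + 18) = -1/((1 - 1) + 18) = -1/(0 + 18) = -1/18 ≈ -0.055556)
Y = 4/3 (Y = 6*((4*(-1/18))*(-1)) = 6*(-2/9*(-1)) = 6*(2/9) = 4/3 ≈ 1.3333)
1/Y = 1/(4/3) = ¾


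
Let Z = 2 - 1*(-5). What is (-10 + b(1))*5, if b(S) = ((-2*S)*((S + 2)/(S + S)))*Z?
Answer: -155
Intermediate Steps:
Z = 7 (Z = 2 + 5 = 7)
b(S) = -14 - 7*S (b(S) = ((-2*S)*((S + 2)/(S + S)))*7 = ((-2*S)*((2 + S)/((2*S))))*7 = ((-2*S)*((2 + S)*(1/(2*S))))*7 = ((-2*S)*((2 + S)/(2*S)))*7 = (-2 - S)*7 = -14 - 7*S)
(-10 + b(1))*5 = (-10 + (-14 - 7*1))*5 = (-10 + (-14 - 7))*5 = (-10 - 21)*5 = -31*5 = -155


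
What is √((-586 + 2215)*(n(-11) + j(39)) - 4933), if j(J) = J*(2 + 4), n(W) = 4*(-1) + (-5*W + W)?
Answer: √441413 ≈ 664.39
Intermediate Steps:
n(W) = -4 - 4*W
j(J) = 6*J (j(J) = J*6 = 6*J)
√((-586 + 2215)*(n(-11) + j(39)) - 4933) = √((-586 + 2215)*((-4 - 4*(-11)) + 6*39) - 4933) = √(1629*((-4 + 44) + 234) - 4933) = √(1629*(40 + 234) - 4933) = √(1629*274 - 4933) = √(446346 - 4933) = √441413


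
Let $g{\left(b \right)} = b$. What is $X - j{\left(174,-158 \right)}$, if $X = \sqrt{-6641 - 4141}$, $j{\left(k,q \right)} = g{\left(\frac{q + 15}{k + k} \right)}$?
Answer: $\frac{143}{348} + 3 i \sqrt{1198} \approx 0.41092 + 103.84 i$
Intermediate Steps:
$j{\left(k,q \right)} = \frac{15 + q}{2 k}$ ($j{\left(k,q \right)} = \frac{q + 15}{k + k} = \frac{15 + q}{2 k}$)
$X = 3 i \sqrt{1198}$ ($X = \sqrt{-10782} = 3 i \sqrt{1198} \approx 103.84 i$)
$X - j{\left(174,-158 \right)} = 3 i \sqrt{1198} - \frac{15 - 158}{2 \cdot 174} = 3 i \sqrt{1198} - \frac{1}{2} \cdot \frac{1}{174} \left(-143\right) = 3 i \sqrt{1198} - - \frac{143}{348} = 3 i \sqrt{1198} + \frac{143}{348} = \frac{143}{348} + 3 i \sqrt{1198}$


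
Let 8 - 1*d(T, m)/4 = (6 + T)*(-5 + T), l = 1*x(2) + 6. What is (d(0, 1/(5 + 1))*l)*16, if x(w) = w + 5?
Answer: 31616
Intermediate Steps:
x(w) = 5 + w
l = 13 (l = 1*(5 + 2) + 6 = 1*7 + 6 = 7 + 6 = 13)
d(T, m) = 32 - 4*(-5 + T)*(6 + T) (d(T, m) = 32 - 4*(6 + T)*(-5 + T) = 32 - 4*(-5 + T)*(6 + T))
(d(0, 1/(5 + 1))*l)*16 = ((152 - 4*0 - 4*0**2)*13)*16 = ((152 + 0 - 4*0)*13)*16 = ((152 + 0 + 0)*13)*16 = (152*13)*16 = 1976*16 = 31616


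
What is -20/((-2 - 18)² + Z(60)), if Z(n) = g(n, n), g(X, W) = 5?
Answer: -4/81 ≈ -0.049383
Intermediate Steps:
Z(n) = 5
-20/((-2 - 18)² + Z(60)) = -20/((-2 - 18)² + 5) = -20/((-20)² + 5) = -20/(400 + 5) = -20/405 = (1/405)*(-20) = -4/81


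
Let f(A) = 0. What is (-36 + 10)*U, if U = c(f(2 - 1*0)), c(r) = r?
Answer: 0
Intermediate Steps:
U = 0
(-36 + 10)*U = (-36 + 10)*0 = -26*0 = 0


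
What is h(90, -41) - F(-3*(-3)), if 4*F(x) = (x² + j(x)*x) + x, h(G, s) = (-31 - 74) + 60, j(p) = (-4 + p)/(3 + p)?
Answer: -1095/16 ≈ -68.438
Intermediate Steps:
j(p) = (-4 + p)/(3 + p)
h(G, s) = -45 (h(G, s) = -105 + 60 = -45)
F(x) = x/4 + x²/4 + x*(-4 + x)/(4*(3 + x)) (F(x) = ((x² + ((-4 + x)/(3 + x))*x) + x)/4 = ((x² + x*(-4 + x)/(3 + x)) + x)/4 = (x + x² + x*(-4 + x)/(3 + x))/4 = x/4 + x²/4 + x*(-4 + x)/(4*(3 + x)))
h(90, -41) - F(-3*(-3)) = -45 - (-3*(-3))*(-1 + (-3*(-3))² + 5*(-3*(-3)))/(4*(3 - 3*(-3))) = -45 - 9*(-1 + 9² + 5*9)/(4*(3 + 9)) = -45 - 9*(-1 + 81 + 45)/(4*12) = -45 - 9*125/(4*12) = -45 - 1*375/16 = -45 - 375/16 = -1095/16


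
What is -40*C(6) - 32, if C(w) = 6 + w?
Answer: -512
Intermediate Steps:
-40*C(6) - 32 = -40*(6 + 6) - 32 = -40*12 - 32 = -480 - 32 = -512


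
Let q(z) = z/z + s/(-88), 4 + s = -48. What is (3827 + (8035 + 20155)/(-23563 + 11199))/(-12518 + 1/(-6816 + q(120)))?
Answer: -1181566787741/3867172825032 ≈ -0.30554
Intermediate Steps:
s = -52 (s = -4 - 48 = -52)
q(z) = 35/22 (q(z) = z/z - 52/(-88) = 1 - 52*(-1/88) = 1 + 13/22 = 35/22)
(3827 + (8035 + 20155)/(-23563 + 11199))/(-12518 + 1/(-6816 + q(120))) = (3827 + (8035 + 20155)/(-23563 + 11199))/(-12518 + 1/(-6816 + 35/22)) = (3827 + 28190/(-12364))/(-12518 + 1/(-149917/22)) = (3827 + 28190*(-1/12364))/(-12518 - 22/149917) = (3827 - 14095/6182)/(-1876661028/149917) = (23644419/6182)*(-149917/1876661028) = -1181566787741/3867172825032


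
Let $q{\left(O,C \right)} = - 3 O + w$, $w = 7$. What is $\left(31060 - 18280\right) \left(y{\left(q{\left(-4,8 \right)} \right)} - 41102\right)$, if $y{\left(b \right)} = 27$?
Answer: $-524938500$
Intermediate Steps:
$q{\left(O,C \right)} = 7 - 3 O$ ($q{\left(O,C \right)} = - 3 O + 7 = 7 - 3 O$)
$\left(31060 - 18280\right) \left(y{\left(q{\left(-4,8 \right)} \right)} - 41102\right) = \left(31060 - 18280\right) \left(27 - 41102\right) = 12780 \left(-41075\right) = -524938500$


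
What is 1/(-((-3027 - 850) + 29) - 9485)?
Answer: -1/5637 ≈ -0.00017740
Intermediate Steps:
1/(-((-3027 - 850) + 29) - 9485) = 1/(-(-3877 + 29) - 9485) = 1/(-1*(-3848) - 9485) = 1/(3848 - 9485) = 1/(-5637) = -1/5637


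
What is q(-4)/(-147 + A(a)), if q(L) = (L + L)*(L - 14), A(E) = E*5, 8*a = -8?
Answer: -18/19 ≈ -0.94737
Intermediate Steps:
a = -1 (a = (⅛)*(-8) = -1)
A(E) = 5*E
q(L) = 2*L*(-14 + L) (q(L) = (2*L)*(-14 + L) = 2*L*(-14 + L))
q(-4)/(-147 + A(a)) = (2*(-4)*(-14 - 4))/(-147 + 5*(-1)) = (2*(-4)*(-18))/(-147 - 5) = 144/(-152) = -1/152*144 = -18/19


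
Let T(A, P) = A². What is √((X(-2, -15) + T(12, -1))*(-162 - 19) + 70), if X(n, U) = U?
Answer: I*√23279 ≈ 152.57*I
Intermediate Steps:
√((X(-2, -15) + T(12, -1))*(-162 - 19) + 70) = √((-15 + 12²)*(-162 - 19) + 70) = √((-15 + 144)*(-181) + 70) = √(129*(-181) + 70) = √(-23349 + 70) = √(-23279) = I*√23279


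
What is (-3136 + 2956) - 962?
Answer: -1142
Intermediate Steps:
(-3136 + 2956) - 962 = -180 - 962 = -1142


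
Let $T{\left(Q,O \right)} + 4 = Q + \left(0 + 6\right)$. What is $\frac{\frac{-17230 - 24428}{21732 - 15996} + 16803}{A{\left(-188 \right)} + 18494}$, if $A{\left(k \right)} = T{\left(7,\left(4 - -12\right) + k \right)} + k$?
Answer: $\frac{3211345}{3501828} \approx 0.91705$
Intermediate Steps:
$T{\left(Q,O \right)} = 2 + Q$ ($T{\left(Q,O \right)} = -4 + \left(Q + \left(0 + 6\right)\right) = -4 + \left(Q + 6\right) = -4 + \left(6 + Q\right) = 2 + Q$)
$A{\left(k \right)} = 9 + k$ ($A{\left(k \right)} = \left(2 + 7\right) + k = 9 + k$)
$\frac{\frac{-17230 - 24428}{21732 - 15996} + 16803}{A{\left(-188 \right)} + 18494} = \frac{\frac{-17230 - 24428}{21732 - 15996} + 16803}{\left(9 - 188\right) + 18494} = \frac{- \frac{41658}{5736} + 16803}{-179 + 18494} = \frac{\left(-41658\right) \frac{1}{5736} + 16803}{18315} = \left(- \frac{6943}{956} + 16803\right) \frac{1}{18315} = \frac{16056725}{956} \cdot \frac{1}{18315} = \frac{3211345}{3501828}$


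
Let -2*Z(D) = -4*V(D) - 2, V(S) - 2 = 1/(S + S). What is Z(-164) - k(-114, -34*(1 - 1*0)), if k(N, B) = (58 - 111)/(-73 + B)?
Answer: 78941/17548 ≈ 4.4986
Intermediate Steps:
V(S) = 2 + 1/(2*S) (V(S) = 2 + 1/(S + S) = 2 + 1/(2*S))
k(N, B) = -53/(-73 + B)
Z(D) = 5 + 1/D (Z(D) = -(-4*(2 + 1/(2*D)) - 2)/2 = -((-8 - 2/D) - 2)/2 = -(-10 - 2/D)/2 = 5 + 1/D)
Z(-164) - k(-114, -34*(1 - 1*0)) = (5 + 1/(-164)) - (-53)/(-73 - 34*(1 - 1*0)) = (5 - 1/164) - (-53)/(-73 - 34*(1 + 0)) = 819/164 - (-53)/(-73 - 34*1) = 819/164 - (-53)/(-73 - 34) = 819/164 - (-53)/(-107) = 819/164 - (-53)*(-1)/107 = 819/164 - 1*53/107 = 819/164 - 53/107 = 78941/17548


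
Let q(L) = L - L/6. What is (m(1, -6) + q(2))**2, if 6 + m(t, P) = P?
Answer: 961/9 ≈ 106.78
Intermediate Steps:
m(t, P) = -6 + P
q(L) = 5*L/6 (q(L) = L - L/6 = 5*L/6)
(m(1, -6) + q(2))**2 = ((-6 - 6) + (5/6)*2)**2 = (-12 + 5/3)**2 = (-31/3)**2 = 961/9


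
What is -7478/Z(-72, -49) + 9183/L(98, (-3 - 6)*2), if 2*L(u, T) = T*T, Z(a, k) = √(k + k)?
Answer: 3061/54 + 3739*I*√2/7 ≈ 56.685 + 755.39*I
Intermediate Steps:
Z(a, k) = √2*√k (Z(a, k) = √(2*k) = √2*√k)
L(u, T) = T²/2 (L(u, T) = (T*T)/2 = T²/2)
-7478/Z(-72, -49) + 9183/L(98, (-3 - 6)*2) = -7478*(-I*√2/14) + 9183/((((-3 - 6)*2)²/2)) = -7478*(-I*√2/14) + 9183/(((-9*2)²/2)) = -7478*(-I*√2/14) + 9183/(((½)*(-18)²)) = -(-3739)*I*√2/7 + 9183/(((½)*324)) = 3739*I*√2/7 + 9183/162 = 3739*I*√2/7 + 9183*(1/162) = 3739*I*√2/7 + 3061/54 = 3061/54 + 3739*I*√2/7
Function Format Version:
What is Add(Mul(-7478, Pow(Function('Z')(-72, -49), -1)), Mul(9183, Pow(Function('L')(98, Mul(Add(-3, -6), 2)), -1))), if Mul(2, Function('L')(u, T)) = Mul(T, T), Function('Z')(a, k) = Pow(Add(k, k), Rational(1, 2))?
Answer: Add(Rational(3061, 54), Mul(Rational(3739, 7), I, Pow(2, Rational(1, 2)))) ≈ Add(56.685, Mul(755.39, I))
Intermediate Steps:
Function('Z')(a, k) = Mul(Pow(2, Rational(1, 2)), Pow(k, Rational(1, 2))) (Function('Z')(a, k) = Pow(Mul(2, k), Rational(1, 2)) = Mul(Pow(2, Rational(1, 2)), Pow(k, Rational(1, 2))))
Function('L')(u, T) = Mul(Rational(1, 2), Pow(T, 2)) (Function('L')(u, T) = Mul(Rational(1, 2), Mul(T, T)) = Mul(Rational(1, 2), Pow(T, 2)))
Add(Mul(-7478, Pow(Function('Z')(-72, -49), -1)), Mul(9183, Pow(Function('L')(98, Mul(Add(-3, -6), 2)), -1))) = Add(Mul(-7478, Pow(Mul(Pow(2, Rational(1, 2)), Pow(-49, Rational(1, 2))), -1)), Mul(9183, Pow(Mul(Rational(1, 2), Pow(Mul(Add(-3, -6), 2), 2)), -1))) = Add(Mul(-7478, Pow(Mul(Pow(2, Rational(1, 2)), Mul(7, I)), -1)), Mul(9183, Pow(Mul(Rational(1, 2), Pow(Mul(-9, 2), 2)), -1))) = Add(Mul(-7478, Pow(Mul(7, I, Pow(2, Rational(1, 2))), -1)), Mul(9183, Pow(Mul(Rational(1, 2), Pow(-18, 2)), -1))) = Add(Mul(-7478, Mul(Rational(-1, 14), I, Pow(2, Rational(1, 2)))), Mul(9183, Pow(Mul(Rational(1, 2), 324), -1))) = Add(Mul(Rational(3739, 7), I, Pow(2, Rational(1, 2))), Mul(9183, Pow(162, -1))) = Add(Mul(Rational(3739, 7), I, Pow(2, Rational(1, 2))), Mul(9183, Rational(1, 162))) = Add(Mul(Rational(3739, 7), I, Pow(2, Rational(1, 2))), Rational(3061, 54)) = Add(Rational(3061, 54), Mul(Rational(3739, 7), I, Pow(2, Rational(1, 2))))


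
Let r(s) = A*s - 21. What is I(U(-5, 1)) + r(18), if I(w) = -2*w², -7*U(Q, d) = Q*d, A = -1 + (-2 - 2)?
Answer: -5489/49 ≈ -112.02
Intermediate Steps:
A = -5 (A = -1 - 4 = -5)
r(s) = -21 - 5*s (r(s) = -5*s - 21 = -21 - 5*s)
U(Q, d) = -Q*d/7
I(U(-5, 1)) + r(18) = -2*(-⅐*(-5)*1)² + (-21 - 5*18) = -2*(5/7)² + (-21 - 90) = -2*25/49 - 111 = -50/49 - 111 = -5489/49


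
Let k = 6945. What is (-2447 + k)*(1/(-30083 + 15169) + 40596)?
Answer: 1361654223007/7457 ≈ 1.8260e+8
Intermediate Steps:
(-2447 + k)*(1/(-30083 + 15169) + 40596) = (-2447 + 6945)*(1/(-30083 + 15169) + 40596) = 4498*(1/(-14914) + 40596) = 4498*(-1/14914 + 40596) = 4498*(605448743/14914) = 1361654223007/7457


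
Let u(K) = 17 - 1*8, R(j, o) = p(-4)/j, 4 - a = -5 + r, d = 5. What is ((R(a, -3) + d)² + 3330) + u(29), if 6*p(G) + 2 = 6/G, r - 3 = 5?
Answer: 483625/144 ≈ 3358.5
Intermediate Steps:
r = 8 (r = 3 + 5 = 8)
a = 1 (a = 4 - (-5 + 8) = 4 - 1*3 = 4 - 3 = 1)
p(G) = -⅓ + 1/G (p(G) = -⅓ + (6/G)/6 = -⅓ + 1/G)
R(j, o) = -7/(12*j) (R(j, o) = ((⅓)*(3 - 1*(-4))/(-4))/j = ((⅓)*(-¼)*(3 + 4))/j = ((⅓)*(-¼)*7)/j = -7/(12*j))
u(K) = 9 (u(K) = 17 - 8 = 9)
((R(a, -3) + d)² + 3330) + u(29) = ((-7/12/1 + 5)² + 3330) + 9 = ((-7/12*1 + 5)² + 3330) + 9 = ((-7/12 + 5)² + 3330) + 9 = ((53/12)² + 3330) + 9 = (2809/144 + 3330) + 9 = 482329/144 + 9 = 483625/144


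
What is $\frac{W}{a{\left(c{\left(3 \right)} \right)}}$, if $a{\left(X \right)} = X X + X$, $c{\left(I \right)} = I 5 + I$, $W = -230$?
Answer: $- \frac{115}{171} \approx -0.67251$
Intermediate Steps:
$c{\left(I \right)} = 6 I$ ($c{\left(I \right)} = 5 I + I = 6 I$)
$a{\left(X \right)} = X + X^{2}$ ($a{\left(X \right)} = X^{2} + X = X + X^{2}$)
$\frac{W}{a{\left(c{\left(3 \right)} \right)}} = - \frac{230}{6 \cdot 3 \left(1 + 6 \cdot 3\right)} = - \frac{230}{18 \left(1 + 18\right)} = - \frac{230}{18 \cdot 19} = - \frac{230}{342} = \left(-230\right) \frac{1}{342} = - \frac{115}{171}$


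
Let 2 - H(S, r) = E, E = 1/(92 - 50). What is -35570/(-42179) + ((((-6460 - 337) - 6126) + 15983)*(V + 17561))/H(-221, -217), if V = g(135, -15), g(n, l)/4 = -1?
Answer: 95173780021870/3500857 ≈ 2.7186e+7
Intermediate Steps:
g(n, l) = -4 (g(n, l) = 4*(-1) = -4)
V = -4
E = 1/42 ≈ 0.023810
H(S, r) = 83/42 (H(S, r) = 2 - 1*1/42 = 2 - 1/42 = 83/42)
-35570/(-42179) + ((((-6460 - 337) - 6126) + 15983)*(V + 17561))/H(-221, -217) = -35570/(-42179) + ((((-6460 - 337) - 6126) + 15983)*(-4 + 17561))/(83/42) = -35570*(-1/42179) + (((-6797 - 6126) + 15983)*17557)*(42/83) = 35570/42179 + ((-12923 + 15983)*17557)*(42/83) = 35570/42179 + (3060*17557)*(42/83) = 35570/42179 + 53724420*(42/83) = 35570/42179 + 2256425640/83 = 95173780021870/3500857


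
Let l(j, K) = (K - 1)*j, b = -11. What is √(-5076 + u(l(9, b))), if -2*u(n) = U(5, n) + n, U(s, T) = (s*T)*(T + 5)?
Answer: 24*I*√57 ≈ 181.2*I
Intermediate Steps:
l(j, K) = j*(-1 + K) (l(j, K) = (-1 + K)*j = j*(-1 + K))
U(s, T) = T*s*(5 + T) (U(s, T) = (T*s)*(5 + T) = T*s*(5 + T))
u(n) = -n/2 - 5*n*(5 + n)/2 (u(n) = -(n*5*(5 + n) + n)/2 = -(5*n*(5 + n) + n)/2 = -(n + 5*n*(5 + n))/2 = -n/2 - 5*n*(5 + n)/2)
√(-5076 + u(l(9, b))) = √(-5076 + (9*(-1 - 11))*(-26 - 45*(-1 - 11))/2) = √(-5076 + (9*(-12))*(-26 - 45*(-12))/2) = √(-5076 + (½)*(-108)*(-26 - 5*(-108))) = √(-5076 + (½)*(-108)*(-26 + 540)) = √(-5076 + (½)*(-108)*514) = √(-5076 - 27756) = √(-32832) = 24*I*√57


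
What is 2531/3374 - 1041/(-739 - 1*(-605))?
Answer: 962872/113029 ≈ 8.5188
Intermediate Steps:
2531/3374 - 1041/(-739 - 1*(-605)) = 2531*(1/3374) - 1041/(-739 + 605) = 2531/3374 - 1041/(-134) = 2531/3374 - 1041*(-1/134) = 2531/3374 + 1041/134 = 962872/113029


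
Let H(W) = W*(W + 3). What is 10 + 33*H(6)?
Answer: 1792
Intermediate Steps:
H(W) = W*(3 + W)
10 + 33*H(6) = 10 + 33*(6*(3 + 6)) = 10 + 33*(6*9) = 10 + 33*54 = 10 + 1782 = 1792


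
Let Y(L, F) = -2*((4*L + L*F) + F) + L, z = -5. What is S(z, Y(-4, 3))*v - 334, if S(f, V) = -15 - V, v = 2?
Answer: -456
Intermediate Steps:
Y(L, F) = -7*L - 2*F - 2*F*L (Y(L, F) = -2*((4*L + F*L) + F) + L = -2*(F + 4*L + F*L) + L = (-8*L - 2*F - 2*F*L) + L = -7*L - 2*F - 2*F*L)
S(z, Y(-4, 3))*v - 334 = (-15 - (-7*(-4) - 2*3 - 2*3*(-4)))*2 - 334 = (-15 - (28 - 6 + 24))*2 - 334 = (-15 - 1*46)*2 - 334 = (-15 - 46)*2 - 334 = -61*2 - 334 = -122 - 334 = -456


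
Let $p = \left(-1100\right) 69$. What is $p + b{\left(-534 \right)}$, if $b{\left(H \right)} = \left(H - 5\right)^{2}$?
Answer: $214621$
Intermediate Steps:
$p = -75900$
$b{\left(H \right)} = \left(-5 + H\right)^{2}$
$p + b{\left(-534 \right)} = -75900 + \left(-5 - 534\right)^{2} = -75900 + \left(-539\right)^{2} = -75900 + 290521 = 214621$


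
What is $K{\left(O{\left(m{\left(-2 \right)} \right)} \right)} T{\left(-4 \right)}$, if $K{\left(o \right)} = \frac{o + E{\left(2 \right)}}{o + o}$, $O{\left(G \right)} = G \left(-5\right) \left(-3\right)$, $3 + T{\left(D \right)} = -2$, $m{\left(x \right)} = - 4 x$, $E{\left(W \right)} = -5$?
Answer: $- \frac{115}{48} \approx -2.3958$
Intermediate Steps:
$T{\left(D \right)} = -5$ ($T{\left(D \right)} = -3 - 2 = -5$)
$O{\left(G \right)} = 15 G$ ($O{\left(G \right)} = - 5 G \left(-3\right) = 15 G$)
$K{\left(o \right)} = \frac{-5 + o}{2 o}$ ($K{\left(o \right)} = \frac{o - 5}{o + o} = \frac{-5 + o}{2 o}$)
$K{\left(O{\left(m{\left(-2 \right)} \right)} \right)} T{\left(-4 \right)} = \frac{-5 + 15 \left(\left(-4\right) \left(-2\right)\right)}{2 \cdot 15 \left(\left(-4\right) \left(-2\right)\right)} \left(-5\right) = \frac{-5 + 15 \cdot 8}{2 \cdot 15 \cdot 8} \left(-5\right) = \frac{-5 + 120}{2 \cdot 120} \left(-5\right) = \frac{1}{2} \cdot \frac{1}{120} \cdot 115 \left(-5\right) = \frac{23}{48} \left(-5\right) = - \frac{115}{48}$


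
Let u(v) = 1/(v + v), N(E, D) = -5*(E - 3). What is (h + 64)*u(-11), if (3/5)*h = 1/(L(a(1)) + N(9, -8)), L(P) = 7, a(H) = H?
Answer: -401/138 ≈ -2.9058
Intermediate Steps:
N(E, D) = 15 - 5*E (N(E, D) = -5*(-3 + E) = 15 - 5*E)
u(v) = 1/(2*v)
h = -5/69 (h = 5/(3*(7 + (15 - 5*9))) = 5/(3*(7 + (15 - 45))) = 5/(3*(7 - 30)) = (5/3)/(-23) = (5/3)*(-1/23) = -5/69 ≈ -0.072464)
(h + 64)*u(-11) = (-5/69 + 64)*((½)/(-11)) = 4411*((½)*(-1/11))/69 = (4411/69)*(-1/22) = -401/138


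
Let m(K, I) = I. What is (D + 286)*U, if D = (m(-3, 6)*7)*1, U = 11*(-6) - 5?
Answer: -23288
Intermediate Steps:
U = -71 (U = -66 - 5 = -71)
D = 42 (D = (6*7)*1 = 42*1 = 42)
(D + 286)*U = (42 + 286)*(-71) = 328*(-71) = -23288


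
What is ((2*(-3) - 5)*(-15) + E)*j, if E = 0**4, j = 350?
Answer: 57750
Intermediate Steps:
E = 0
((2*(-3) - 5)*(-15) + E)*j = ((2*(-3) - 5)*(-15) + 0)*350 = ((-6 - 5)*(-15) + 0)*350 = (-11*(-15) + 0)*350 = (165 + 0)*350 = 165*350 = 57750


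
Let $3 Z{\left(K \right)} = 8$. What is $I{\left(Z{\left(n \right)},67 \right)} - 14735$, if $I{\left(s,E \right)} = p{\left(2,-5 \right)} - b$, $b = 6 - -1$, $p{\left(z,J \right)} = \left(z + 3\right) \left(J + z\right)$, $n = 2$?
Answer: $-14757$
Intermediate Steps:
$Z{\left(K \right)} = \frac{8}{3}$ ($Z{\left(K \right)} = \frac{1}{3} \cdot 8 = \frac{8}{3}$)
$p{\left(z,J \right)} = \left(3 + z\right) \left(J + z\right)$
$b = 7$ ($b = 6 + 1 = 7$)
$I{\left(s,E \right)} = -22$ ($I{\left(s,E \right)} = \left(2^{2} + 3 \left(-5\right) + 3 \cdot 2 - 10\right) - 7 = \left(4 - 15 + 6 - 10\right) - 7 = -15 - 7 = -22$)
$I{\left(Z{\left(n \right)},67 \right)} - 14735 = -22 - 14735 = -14757$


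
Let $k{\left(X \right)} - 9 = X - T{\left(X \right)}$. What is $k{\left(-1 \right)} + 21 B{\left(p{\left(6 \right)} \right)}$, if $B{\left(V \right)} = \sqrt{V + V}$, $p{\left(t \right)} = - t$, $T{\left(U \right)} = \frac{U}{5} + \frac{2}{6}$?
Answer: $\frac{118}{15} + 42 i \sqrt{3} \approx 7.8667 + 72.746 i$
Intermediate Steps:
$T{\left(U \right)} = \frac{1}{3} + \frac{U}{5}$ ($T{\left(U \right)} = U \frac{1}{5} + 2 \cdot \frac{1}{6} = \frac{U}{5} + \frac{1}{3} = \frac{1}{3} + \frac{U}{5}$)
$B{\left(V \right)} = \sqrt{2} \sqrt{V}$ ($B{\left(V \right)} = \sqrt{2 V} = \sqrt{2} \sqrt{V}$)
$k{\left(X \right)} = \frac{26}{3} + \frac{4 X}{5}$ ($k{\left(X \right)} = 9 + \left(X - \left(\frac{1}{3} + \frac{X}{5}\right)\right) = 9 + \left(- \frac{1}{3} + \frac{4 X}{5}\right) = \frac{26}{3} + \frac{4 X}{5}$)
$k{\left(-1 \right)} + 21 B{\left(p{\left(6 \right)} \right)} = \left(\frac{26}{3} + \frac{4}{5} \left(-1\right)\right) + 21 \sqrt{2} \sqrt{\left(-1\right) 6} = \left(\frac{26}{3} - \frac{4}{5}\right) + 21 \sqrt{2} \sqrt{-6} = \frac{118}{15} + 21 \sqrt{2} i \sqrt{6} = \frac{118}{15} + 21 \cdot 2 i \sqrt{3} = \frac{118}{15} + 42 i \sqrt{3}$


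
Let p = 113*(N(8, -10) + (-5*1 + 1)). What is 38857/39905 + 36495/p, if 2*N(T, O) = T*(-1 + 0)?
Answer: -1421206247/36074120 ≈ -39.397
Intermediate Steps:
N(T, O) = -T/2 (N(T, O) = (T*(-1 + 0))/2 = (T*(-1))/2 = (-T)/2 = -T/2)
p = -904 (p = 113*(-½*8 + (-5*1 + 1)) = 113*(-4 + (-5 + 1)) = 113*(-4 - 4) = 113*(-8) = -904)
38857/39905 + 36495/p = 38857/39905 + 36495/(-904) = 38857*(1/39905) + 36495*(-1/904) = 38857/39905 - 36495/904 = -1421206247/36074120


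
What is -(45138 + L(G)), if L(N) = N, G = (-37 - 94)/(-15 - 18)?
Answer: -1489685/33 ≈ -45142.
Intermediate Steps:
G = 131/33 (G = -131/(-33) = -131*(-1/33) = 131/33 ≈ 3.9697)
-(45138 + L(G)) = -(45138 + 131/33) = -1*1489685/33 = -1489685/33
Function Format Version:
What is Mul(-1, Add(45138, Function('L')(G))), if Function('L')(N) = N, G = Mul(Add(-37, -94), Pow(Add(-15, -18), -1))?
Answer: Rational(-1489685, 33) ≈ -45142.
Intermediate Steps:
G = Rational(131, 33) (G = Mul(-131, Pow(-33, -1)) = Mul(-131, Rational(-1, 33)) = Rational(131, 33) ≈ 3.9697)
Mul(-1, Add(45138, Function('L')(G))) = Mul(-1, Add(45138, Rational(131, 33))) = Mul(-1, Rational(1489685, 33)) = Rational(-1489685, 33)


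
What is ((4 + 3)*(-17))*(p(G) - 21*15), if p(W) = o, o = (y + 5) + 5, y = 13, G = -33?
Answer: 34748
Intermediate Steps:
o = 23 (o = (13 + 5) + 5 = 18 + 5 = 23)
p(W) = 23
((4 + 3)*(-17))*(p(G) - 21*15) = ((4 + 3)*(-17))*(23 - 21*15) = (7*(-17))*(23 - 315) = -119*(-292) = 34748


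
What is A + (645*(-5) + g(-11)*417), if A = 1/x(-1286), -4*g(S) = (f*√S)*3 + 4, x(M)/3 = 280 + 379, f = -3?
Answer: -7200233/1977 + 3753*I*√11/4 ≈ -3642.0 + 3111.8*I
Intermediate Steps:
x(M) = 1977 (x(M) = 3*(280 + 379) = 3*659 = 1977)
g(S) = -1 + 9*√S/4 (g(S) = -(-3*√S*3 + 4)/4 = -(-9*√S + 4)/4 = -(4 - 9*√S)/4 = -1 + 9*√S/4)
A = 1/1977 ≈ 0.00050582
A + (645*(-5) + g(-11)*417) = 1/1977 + (645*(-5) + (-1 + 9*√(-11)/4)*417) = 1/1977 + (-3225 + (-1 + 9*(I*√11)/4)*417) = 1/1977 + (-3225 + (-1 + 9*I*√11/4)*417) = 1/1977 + (-3225 + (-417 + 3753*I*√11/4)) = 1/1977 + (-3642 + 3753*I*√11/4) = -7200233/1977 + 3753*I*√11/4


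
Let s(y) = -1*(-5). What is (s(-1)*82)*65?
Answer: 26650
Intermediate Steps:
s(y) = 5
(s(-1)*82)*65 = (5*82)*65 = 410*65 = 26650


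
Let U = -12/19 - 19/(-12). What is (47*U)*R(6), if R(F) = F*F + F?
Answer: 71393/38 ≈ 1878.8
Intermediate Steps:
R(F) = F + F**2 (R(F) = F**2 + F = F + F**2)
U = 217/228 (U = -12*1/19 - 19*(-1/12) = -12/19 + 19/12 = 217/228 ≈ 0.95175)
(47*U)*R(6) = (47*(217/228))*(6*(1 + 6)) = 10199*(6*7)/228 = (10199/228)*42 = 71393/38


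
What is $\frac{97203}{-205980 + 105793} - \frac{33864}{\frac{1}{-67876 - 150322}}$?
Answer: $\frac{740287460775261}{100187} \approx 7.3891 \cdot 10^{9}$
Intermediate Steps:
$\frac{97203}{-205980 + 105793} - \frac{33864}{\frac{1}{-67876 - 150322}} = \frac{97203}{-100187} - \frac{33864}{\frac{1}{-218198}} = 97203 \left(- \frac{1}{100187}\right) - \frac{33864}{- \frac{1}{218198}} = - \frac{97203}{100187} - -7389057072 = - \frac{97203}{100187} + 7389057072 = \frac{740287460775261}{100187}$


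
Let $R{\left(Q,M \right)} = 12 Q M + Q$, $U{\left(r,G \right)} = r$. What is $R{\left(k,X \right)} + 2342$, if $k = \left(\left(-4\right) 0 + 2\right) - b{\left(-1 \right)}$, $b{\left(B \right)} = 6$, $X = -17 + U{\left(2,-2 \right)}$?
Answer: $3058$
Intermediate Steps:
$X = -15$ ($X = -17 + 2 = -15$)
$k = -4$ ($k = \left(\left(-4\right) 0 + 2\right) - 6 = \left(0 + 2\right) - 6 = 2 - 6 = -4$)
$R{\left(Q,M \right)} = Q + 12 M Q$ ($R{\left(Q,M \right)} = 12 M Q + Q = Q + 12 M Q$)
$R{\left(k,X \right)} + 2342 = - 4 \left(1 + 12 \left(-15\right)\right) + 2342 = - 4 \left(1 - 180\right) + 2342 = \left(-4\right) \left(-179\right) + 2342 = 716 + 2342 = 3058$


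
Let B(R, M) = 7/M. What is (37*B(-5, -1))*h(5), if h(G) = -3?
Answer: 777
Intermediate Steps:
(37*B(-5, -1))*h(5) = (37*(7/(-1)))*(-3) = (37*(7*(-1)))*(-3) = (37*(-7))*(-3) = -259*(-3) = 777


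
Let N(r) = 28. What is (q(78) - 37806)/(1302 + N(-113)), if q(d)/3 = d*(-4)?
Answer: -19371/665 ≈ -29.129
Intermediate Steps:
q(d) = -12*d (q(d) = 3*(d*(-4)) = 3*(-4*d) = -12*d)
(q(78) - 37806)/(1302 + N(-113)) = (-12*78 - 37806)/(1302 + 28) = (-936 - 37806)/1330 = -38742*1/1330 = -19371/665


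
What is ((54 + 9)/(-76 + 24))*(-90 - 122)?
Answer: 3339/13 ≈ 256.85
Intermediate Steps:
((54 + 9)/(-76 + 24))*(-90 - 122) = (63/(-52))*(-212) = (63*(-1/52))*(-212) = -63/52*(-212) = 3339/13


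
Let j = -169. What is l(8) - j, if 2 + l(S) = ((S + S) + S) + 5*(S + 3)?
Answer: 246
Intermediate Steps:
l(S) = 13 + 8*S (l(S) = -2 + (((S + S) + S) + 5*(S + 3)) = -2 + ((2*S + S) + 5*(3 + S)) = -2 + (3*S + (15 + 5*S)) = -2 + (15 + 8*S) = 13 + 8*S)
l(8) - j = (13 + 8*8) - 1*(-169) = (13 + 64) + 169 = 77 + 169 = 246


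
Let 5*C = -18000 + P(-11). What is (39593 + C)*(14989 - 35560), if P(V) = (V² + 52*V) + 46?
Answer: -738745752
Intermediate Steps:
P(V) = 46 + V² + 52*V
C = -3681 (C = (-18000 + (46 + (-11)² + 52*(-11)))/5 = (-18000 + (46 + 121 - 572))/5 = (-18000 - 405)/5 = (⅕)*(-18405) = -3681)
(39593 + C)*(14989 - 35560) = (39593 - 3681)*(14989 - 35560) = 35912*(-20571) = -738745752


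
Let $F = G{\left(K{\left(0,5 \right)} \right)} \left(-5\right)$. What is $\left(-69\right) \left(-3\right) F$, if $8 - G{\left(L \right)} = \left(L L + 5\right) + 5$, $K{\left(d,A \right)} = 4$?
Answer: $18630$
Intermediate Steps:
$G{\left(L \right)} = -2 - L^{2}$ ($G{\left(L \right)} = 8 - \left(\left(L L + 5\right) + 5\right) = 8 - \left(\left(L^{2} + 5\right) + 5\right) = 8 - \left(\left(5 + L^{2}\right) + 5\right) = 8 - \left(10 + L^{2}\right) = -2 - L^{2}$)
$F = 90$ ($F = \left(-2 - 4^{2}\right) \left(-5\right) = \left(-2 - 16\right) \left(-5\right) = \left(-18\right) \left(-5\right) = 90$)
$\left(-69\right) \left(-3\right) F = \left(-69\right) \left(-3\right) 90 = 207 \cdot 90 = 18630$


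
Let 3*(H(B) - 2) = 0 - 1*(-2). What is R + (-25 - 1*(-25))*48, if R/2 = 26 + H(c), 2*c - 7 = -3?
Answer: 172/3 ≈ 57.333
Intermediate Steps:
c = 2 (c = 7/2 + (½)*(-3) = 7/2 - 3/2 = 2)
H(B) = 8/3 (H(B) = 2 + (0 - 1*(-2))/3 = 2 + (0 + 2)/3 = 2 + (⅓)*2 = 2 + ⅔ = 8/3)
R = 172/3 (R = 2*(26 + 8/3) = 2*(86/3) = 172/3 ≈ 57.333)
R + (-25 - 1*(-25))*48 = 172/3 + (-25 - 1*(-25))*48 = 172/3 + (-25 + 25)*48 = 172/3 + 0*48 = 172/3 + 0 = 172/3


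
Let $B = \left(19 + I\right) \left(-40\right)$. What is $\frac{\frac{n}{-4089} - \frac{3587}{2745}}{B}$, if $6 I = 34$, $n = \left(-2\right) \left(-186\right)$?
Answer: $\frac{5229461}{3691549200} \approx 0.0014166$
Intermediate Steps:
$n = 372$
$I = \frac{17}{3}$ ($I = \frac{1}{6} \cdot 34 = \frac{17}{3} \approx 5.6667$)
$B = - \frac{2960}{3}$ ($B = \left(19 + \frac{17}{3}\right) \left(-40\right) = \frac{74}{3} \left(-40\right) = - \frac{2960}{3} \approx -986.67$)
$\frac{\frac{n}{-4089} - \frac{3587}{2745}}{B} = \frac{\frac{372}{-4089} - \frac{3587}{2745}}{- \frac{2960}{3}} = \left(372 \left(- \frac{1}{4089}\right) - \frac{3587}{2745}\right) \left(- \frac{3}{2960}\right) = \left(- \frac{124}{1363} - \frac{3587}{2745}\right) \left(- \frac{3}{2960}\right) = \left(- \frac{5229461}{3741435}\right) \left(- \frac{3}{2960}\right) = \frac{5229461}{3691549200}$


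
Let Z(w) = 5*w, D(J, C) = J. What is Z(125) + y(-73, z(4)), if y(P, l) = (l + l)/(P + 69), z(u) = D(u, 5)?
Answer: 623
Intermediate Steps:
z(u) = u
y(P, l) = 2*l/(69 + P) (y(P, l) = (2*l)/(69 + P) = 2*l/(69 + P))
Z(125) + y(-73, z(4)) = 5*125 + 2*4/(69 - 73) = 625 + 2*4/(-4) = 625 + 2*4*(-1/4) = 625 - 2 = 623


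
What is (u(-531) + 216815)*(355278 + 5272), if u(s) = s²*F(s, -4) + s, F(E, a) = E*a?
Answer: 216006027076400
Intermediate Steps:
u(s) = s - 4*s³ (u(s) = s²*(s*(-4)) + s = s²*(-4*s) + s = -4*s³ + s = s - 4*s³)
(u(-531) + 216815)*(355278 + 5272) = ((-531 - 4*(-531)³) + 216815)*(355278 + 5272) = ((-531 - 4*(-149721291)) + 216815)*360550 = ((-531 + 598885164) + 216815)*360550 = (598884633 + 216815)*360550 = 599101448*360550 = 216006027076400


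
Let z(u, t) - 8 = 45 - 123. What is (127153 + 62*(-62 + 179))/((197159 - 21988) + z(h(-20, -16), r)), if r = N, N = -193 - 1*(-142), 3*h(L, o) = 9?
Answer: 134407/175101 ≈ 0.76760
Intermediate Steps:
h(L, o) = 3 (h(L, o) = (⅓)*9 = 3)
N = -51 (N = -193 + 142 = -51)
r = -51
z(u, t) = -70 (z(u, t) = 8 + (45 - 123) = 8 - 78 = -70)
(127153 + 62*(-62 + 179))/((197159 - 21988) + z(h(-20, -16), r)) = (127153 + 62*(-62 + 179))/((197159 - 21988) - 70) = (127153 + 62*117)/(175171 - 70) = (127153 + 7254)/175101 = 134407*(1/175101) = 134407/175101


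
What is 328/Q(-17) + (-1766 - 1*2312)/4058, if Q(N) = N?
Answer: -700175/34493 ≈ -20.299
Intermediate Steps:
328/Q(-17) + (-1766 - 1*2312)/4058 = 328/(-17) + (-1766 - 1*2312)/4058 = 328*(-1/17) + (-1766 - 2312)*(1/4058) = -328/17 - 4078*1/4058 = -328/17 - 2039/2029 = -700175/34493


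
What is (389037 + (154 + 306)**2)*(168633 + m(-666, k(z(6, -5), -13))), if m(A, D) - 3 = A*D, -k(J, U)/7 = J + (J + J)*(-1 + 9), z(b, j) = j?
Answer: -136725402858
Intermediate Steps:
k(J, U) = -119*J (k(J, U) = -7*(J + (J + J)*(-1 + 9)) = -7*(J + (2*J)*8) = -7*(J + 16*J) = -119*J)
m(A, D) = 3 + A*D
(389037 + (154 + 306)**2)*(168633 + m(-666, k(z(6, -5), -13))) = (389037 + (154 + 306)**2)*(168633 + (3 - (-79254)*(-5))) = (389037 + 460**2)*(168633 + (3 - 666*595)) = (389037 + 211600)*(168633 + (3 - 396270)) = 600637*(168633 - 396267) = 600637*(-227634) = -136725402858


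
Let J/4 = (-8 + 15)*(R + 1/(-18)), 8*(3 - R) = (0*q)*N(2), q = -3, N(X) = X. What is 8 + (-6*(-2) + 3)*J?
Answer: 3734/3 ≈ 1244.7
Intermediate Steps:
R = 3 (R = 3 - 0*(-3)*2/8 = 3 - 0*2 = 3 - 1/8*0 = 3 + 0 = 3)
J = 742/9 (J = 4*((-8 + 15)*(3 + 1/(-18))) = 4*(7*(3 - 1/18)) = 4*(7*(53/18)) = 4*(371/18) = 742/9 ≈ 82.444)
8 + (-6*(-2) + 3)*J = 8 + (-6*(-2) + 3)*(742/9) = 8 + (12 + 3)*(742/9) = 8 + 15*(742/9) = 8 + 3710/3 = 3734/3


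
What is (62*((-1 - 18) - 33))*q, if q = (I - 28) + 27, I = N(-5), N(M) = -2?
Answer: 9672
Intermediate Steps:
I = -2
q = -3 (q = (-2 - 28) + 27 = -30 + 27 = -3)
(62*((-1 - 18) - 33))*q = (62*((-1 - 18) - 33))*(-3) = (62*(-19 - 33))*(-3) = (62*(-52))*(-3) = -3224*(-3) = 9672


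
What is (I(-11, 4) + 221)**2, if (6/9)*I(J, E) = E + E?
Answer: 54289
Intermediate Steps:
I(J, E) = 3*E (I(J, E) = 3*(E + E)/2 = 3*(2*E)/2 = 3*E)
(I(-11, 4) + 221)**2 = (3*4 + 221)**2 = (12 + 221)**2 = 233**2 = 54289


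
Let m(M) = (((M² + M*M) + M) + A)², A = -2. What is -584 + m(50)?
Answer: 25481720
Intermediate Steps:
m(M) = (-2 + M + 2*M²)² (m(M) = (((M² + M*M) + M) - 2)² = (((M² + M²) + M) - 2)² = ((2*M² + M) - 2)² = ((M + 2*M²) - 2)² = (-2 + M + 2*M²)²)
-584 + m(50) = -584 + (-2 + 50 + 2*50²)² = -584 + (-2 + 50 + 2*2500)² = -584 + (-2 + 50 + 5000)² = -584 + 5048² = -584 + 25482304 = 25481720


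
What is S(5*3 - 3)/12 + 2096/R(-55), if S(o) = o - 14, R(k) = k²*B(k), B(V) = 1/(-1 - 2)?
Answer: -40753/18150 ≈ -2.2453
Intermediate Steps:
B(V) = -⅓ (B(V) = 1/(-3) = -⅓)
R(k) = -k²/3 (R(k) = k²*(-⅓) = -k²/3)
S(o) = -14 + o
S(5*3 - 3)/12 + 2096/R(-55) = (-14 + (5*3 - 3))/12 + 2096/((-⅓*(-55)²)) = (-14 + (15 - 3))*(1/12) + 2096/((-⅓*3025)) = (-14 + 12)*(1/12) + 2096/(-3025/3) = -2*1/12 + 2096*(-3/3025) = -⅙ - 6288/3025 = -40753/18150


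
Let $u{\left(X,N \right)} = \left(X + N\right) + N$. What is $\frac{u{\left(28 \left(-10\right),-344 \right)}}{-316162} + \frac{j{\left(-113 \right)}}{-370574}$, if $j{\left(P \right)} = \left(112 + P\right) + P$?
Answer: $\frac{8971775}{2662759477} \approx 0.0033694$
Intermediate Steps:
$j{\left(P \right)} = 112 + 2 P$
$u{\left(X,N \right)} = X + 2 N$ ($u{\left(X,N \right)} = \left(N + X\right) + N = X + 2 N$)
$\frac{u{\left(28 \left(-10\right),-344 \right)}}{-316162} + \frac{j{\left(-113 \right)}}{-370574} = \frac{28 \left(-10\right) + 2 \left(-344\right)}{-316162} + \frac{112 + 2 \left(-113\right)}{-370574} = \left(-280 - 688\right) \left(- \frac{1}{316162}\right) + \left(112 - 226\right) \left(- \frac{1}{370574}\right) = \left(-968\right) \left(- \frac{1}{316162}\right) - - \frac{57}{185287} = \frac{44}{14371} + \frac{57}{185287} = \frac{8971775}{2662759477}$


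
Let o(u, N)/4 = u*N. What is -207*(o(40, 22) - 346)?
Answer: -657018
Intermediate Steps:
o(u, N) = 4*N*u (o(u, N) = 4*(u*N) = 4*(N*u) = 4*N*u)
-207*(o(40, 22) - 346) = -207*(4*22*40 - 346) = -207*(3520 - 346) = -207*3174 = -657018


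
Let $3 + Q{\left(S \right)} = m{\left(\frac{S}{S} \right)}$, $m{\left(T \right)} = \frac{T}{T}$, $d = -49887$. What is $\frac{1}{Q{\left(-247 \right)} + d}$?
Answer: $- \frac{1}{49889} \approx -2.0045 \cdot 10^{-5}$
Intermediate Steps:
$m{\left(T \right)} = 1$
$Q{\left(S \right)} = -2$ ($Q{\left(S \right)} = -3 + 1 = -2$)
$\frac{1}{Q{\left(-247 \right)} + d} = \frac{1}{-2 - 49887} = \frac{1}{-49889} = - \frac{1}{49889}$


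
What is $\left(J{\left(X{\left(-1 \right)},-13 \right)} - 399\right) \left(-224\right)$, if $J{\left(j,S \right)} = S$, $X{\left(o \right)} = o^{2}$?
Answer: $92288$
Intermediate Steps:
$\left(J{\left(X{\left(-1 \right)},-13 \right)} - 399\right) \left(-224\right) = \left(-13 - 399\right) \left(-224\right) = \left(-412\right) \left(-224\right) = 92288$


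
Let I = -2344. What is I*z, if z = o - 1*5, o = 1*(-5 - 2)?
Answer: 28128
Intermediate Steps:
o = -7 (o = 1*(-7) = -7)
z = -12 (z = -7 - 1*5 = -7 - 5 = -12)
I*z = -2344*(-12) = 28128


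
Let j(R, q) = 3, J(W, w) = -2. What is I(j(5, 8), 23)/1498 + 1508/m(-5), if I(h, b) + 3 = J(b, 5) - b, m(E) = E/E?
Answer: 161354/107 ≈ 1508.0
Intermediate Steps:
m(E) = 1
I(h, b) = -5 - b (I(h, b) = -3 + (-2 - b) = -5 - b)
I(j(5, 8), 23)/1498 + 1508/m(-5) = (-5 - 1*23)/1498 + 1508/1 = (-5 - 23)*(1/1498) + 1508*1 = -28*1/1498 + 1508 = -2/107 + 1508 = 161354/107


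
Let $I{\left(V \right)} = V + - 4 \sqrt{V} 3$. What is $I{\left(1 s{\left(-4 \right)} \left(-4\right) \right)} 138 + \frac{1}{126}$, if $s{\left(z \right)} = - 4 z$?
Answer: $- \frac{1112831}{126} - 13248 i \approx -8832.0 - 13248.0 i$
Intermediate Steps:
$I{\left(V \right)} = V - 12 \sqrt{V}$
$I{\left(1 s{\left(-4 \right)} \left(-4\right) \right)} 138 + \frac{1}{126} = \left(1 \left(\left(-4\right) \left(-4\right)\right) \left(-4\right) - 12 \sqrt{1 \left(\left(-4\right) \left(-4\right)\right) \left(-4\right)}\right) 138 + \frac{1}{126} = \left(1 \cdot 16 \left(-4\right) - 12 \sqrt{1 \cdot 16 \left(-4\right)}\right) 138 + \frac{1}{126} = \left(16 \left(-4\right) - 12 \sqrt{16 \left(-4\right)}\right) 138 + \frac{1}{126} = \left(-64 - 12 \sqrt{-64}\right) 138 + \frac{1}{126} = \left(-64 - 12 \cdot 8 i\right) 138 + \frac{1}{126} = \left(-64 - 96 i\right) 138 + \frac{1}{126} = \left(-8832 - 13248 i\right) + \frac{1}{126} = - \frac{1112831}{126} - 13248 i$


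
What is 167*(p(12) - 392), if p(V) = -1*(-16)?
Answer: -62792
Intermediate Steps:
p(V) = 16
167*(p(12) - 392) = 167*(16 - 392) = 167*(-376) = -62792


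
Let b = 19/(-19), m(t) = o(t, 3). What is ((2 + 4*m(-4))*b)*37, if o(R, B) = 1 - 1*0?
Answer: -222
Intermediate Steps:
o(R, B) = 1 (o(R, B) = 1 + 0 = 1)
m(t) = 1
b = -1 (b = 19*(-1/19) = -1)
((2 + 4*m(-4))*b)*37 = ((2 + 4*1)*(-1))*37 = ((2 + 4)*(-1))*37 = (6*(-1))*37 = -6*37 = -222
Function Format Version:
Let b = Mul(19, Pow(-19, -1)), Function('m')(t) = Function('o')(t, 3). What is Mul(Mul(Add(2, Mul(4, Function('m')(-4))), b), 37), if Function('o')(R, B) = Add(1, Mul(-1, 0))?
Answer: -222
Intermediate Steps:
Function('o')(R, B) = 1 (Function('o')(R, B) = Add(1, 0) = 1)
Function('m')(t) = 1
b = -1 (b = Mul(19, Rational(-1, 19)) = -1)
Mul(Mul(Add(2, Mul(4, Function('m')(-4))), b), 37) = Mul(Mul(Add(2, Mul(4, 1)), -1), 37) = Mul(Mul(Add(2, 4), -1), 37) = Mul(Mul(6, -1), 37) = Mul(-6, 37) = -222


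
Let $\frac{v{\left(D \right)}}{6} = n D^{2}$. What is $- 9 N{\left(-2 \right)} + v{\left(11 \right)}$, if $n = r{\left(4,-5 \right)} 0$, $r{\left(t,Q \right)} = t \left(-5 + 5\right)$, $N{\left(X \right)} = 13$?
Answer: $-117$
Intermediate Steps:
$r{\left(t,Q \right)} = 0$ ($r{\left(t,Q \right)} = t 0 = 0$)
$n = 0$ ($n = 0 \cdot 0 = 0$)
$v{\left(D \right)} = 0$ ($v{\left(D \right)} = 6 \cdot 0 D^{2} = 6 \cdot 0 = 0$)
$- 9 N{\left(-2 \right)} + v{\left(11 \right)} = \left(-9\right) 13 + 0 = -117 + 0 = -117$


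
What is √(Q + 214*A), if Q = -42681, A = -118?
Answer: I*√67933 ≈ 260.64*I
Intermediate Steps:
√(Q + 214*A) = √(-42681 + 214*(-118)) = √(-42681 - 25252) = √(-67933) = I*√67933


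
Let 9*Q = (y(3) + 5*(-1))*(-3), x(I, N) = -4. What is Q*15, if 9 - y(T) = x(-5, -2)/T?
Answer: -80/3 ≈ -26.667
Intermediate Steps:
y(T) = 9 + 4/T (y(T) = 9 - (-4)/T = 9 + 4/T)
Q = -16/9 (Q = (((9 + 4/3) + 5*(-1))*(-3))/9 = (((9 + 4*(⅓)) - 5)*(-3))/9 = (((9 + 4/3) - 5)*(-3))/9 = ((31/3 - 5)*(-3))/9 = ((16/3)*(-3))/9 = (⅑)*(-16) = -16/9 ≈ -1.7778)
Q*15 = -16/9*15 = -80/3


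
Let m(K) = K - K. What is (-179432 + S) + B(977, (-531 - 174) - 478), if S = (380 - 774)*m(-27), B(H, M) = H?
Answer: -178455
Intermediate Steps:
m(K) = 0
S = 0 (S = (380 - 774)*0 = -394*0 = 0)
(-179432 + S) + B(977, (-531 - 174) - 478) = (-179432 + 0) + 977 = -179432 + 977 = -178455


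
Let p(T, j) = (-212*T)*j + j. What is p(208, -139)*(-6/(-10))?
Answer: 3677523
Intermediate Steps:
p(T, j) = j - 212*T*j (p(T, j) = -212*T*j + j = j - 212*T*j)
p(208, -139)*(-6/(-10)) = (-139*(1 - 212*208))*(-6/(-10)) = (-139*(1 - 44096))*(-6*(-⅒)) = -139*(-44095)*(⅗) = 6129205*(⅗) = 3677523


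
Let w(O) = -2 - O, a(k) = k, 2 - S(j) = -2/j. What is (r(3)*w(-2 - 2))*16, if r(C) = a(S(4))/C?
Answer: 80/3 ≈ 26.667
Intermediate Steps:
S(j) = 2 + 2/j (S(j) = 2 - (-2)/j = 2 + 2/j)
r(C) = 5/(2*C) (r(C) = (2 + 2/4)/C = (2 + 2*(¼))/C = (2 + ½)/C = 5/(2*C))
(r(3)*w(-2 - 2))*16 = (((5/2)/3)*(-2 - (-2 - 2)))*16 = (((5/2)*(⅓))*(-2 - 1*(-4)))*16 = (5*(-2 + 4)/6)*16 = ((⅚)*2)*16 = (5/3)*16 = 80/3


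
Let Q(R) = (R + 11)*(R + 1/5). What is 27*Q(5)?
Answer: 11232/5 ≈ 2246.4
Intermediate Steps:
Q(R) = (11 + R)*(⅕ + R) (Q(R) = (11 + R)*(R + ⅕) = (11 + R)*(⅕ + R))
27*Q(5) = 27*(11/5 + 5² + (56/5)*5) = 27*(11/5 + 25 + 56) = 27*(416/5) = 11232/5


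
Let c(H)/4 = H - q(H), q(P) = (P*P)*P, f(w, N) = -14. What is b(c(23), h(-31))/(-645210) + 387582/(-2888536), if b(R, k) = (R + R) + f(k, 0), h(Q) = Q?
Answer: 7648926689/465928078140 ≈ 0.016417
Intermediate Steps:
q(P) = P³ (q(P) = P²*P = P³)
c(H) = -4*H³ + 4*H (c(H) = 4*(H - H³) = -4*H³ + 4*H)
b(R, k) = -14 + 2*R (b(R, k) = (R + R) - 14 = 2*R - 14 = -14 + 2*R)
b(c(23), h(-31))/(-645210) + 387582/(-2888536) = (-14 + 2*(4*23*(1 - 1*23²)))/(-645210) + 387582/(-2888536) = (-14 + 2*(4*23*(1 - 1*529)))*(-1/645210) + 387582*(-1/2888536) = (-14 + 2*(4*23*(1 - 529)))*(-1/645210) - 193791/1444268 = (-14 + 2*(4*23*(-528)))*(-1/645210) - 193791/1444268 = (-14 + 2*(-48576))*(-1/645210) - 193791/1444268 = (-14 - 97152)*(-1/645210) - 193791/1444268 = -97166*(-1/645210) - 193791/1444268 = 48583/322605 - 193791/1444268 = 7648926689/465928078140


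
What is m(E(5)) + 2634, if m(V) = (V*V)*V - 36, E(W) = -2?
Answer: 2590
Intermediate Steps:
m(V) = -36 + V**3 (m(V) = V**2*V - 36 = V**3 - 36 = -36 + V**3)
m(E(5)) + 2634 = (-36 + (-2)**3) + 2634 = (-36 - 8) + 2634 = -44 + 2634 = 2590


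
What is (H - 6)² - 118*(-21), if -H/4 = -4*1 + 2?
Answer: 2482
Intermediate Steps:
H = 8 (H = -4*(-4*1 + 2) = -4*(-4 + 2) = -4*(-2) = 8)
(H - 6)² - 118*(-21) = (8 - 6)² - 118*(-21) = 2² + 2478 = 4 + 2478 = 2482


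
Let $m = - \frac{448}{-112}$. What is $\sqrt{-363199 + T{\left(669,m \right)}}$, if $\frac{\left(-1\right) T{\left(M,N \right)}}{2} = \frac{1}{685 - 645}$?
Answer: $\frac{3 i \sqrt{4035545}}{10} \approx 602.66 i$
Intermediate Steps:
$m = 4$ ($m = \left(-448\right) \left(- \frac{1}{112}\right) = 4$)
$T{\left(M,N \right)} = - \frac{1}{20}$ ($T{\left(M,N \right)} = - \frac{2}{685 - 645} = - \frac{2}{40} = \left(-2\right) \frac{1}{40} = - \frac{1}{20}$)
$\sqrt{-363199 + T{\left(669,m \right)}} = \sqrt{-363199 - \frac{1}{20}} = \sqrt{- \frac{7263981}{20}} = \frac{3 i \sqrt{4035545}}{10}$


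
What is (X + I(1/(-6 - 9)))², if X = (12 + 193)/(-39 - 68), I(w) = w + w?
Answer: 10817521/2576025 ≈ 4.1993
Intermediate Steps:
I(w) = 2*w
X = -205/107 (X = 205/(-107) = 205*(-1/107) = -205/107 ≈ -1.9159)
(X + I(1/(-6 - 9)))² = (-205/107 + 2/(-6 - 9))² = (-205/107 + 2/(-15))² = (-205/107 + 2*(-1/15))² = (-205/107 - 2/15)² = (-3289/1605)² = 10817521/2576025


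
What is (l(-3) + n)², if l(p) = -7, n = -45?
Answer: 2704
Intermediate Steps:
(l(-3) + n)² = (-7 - 45)² = (-52)² = 2704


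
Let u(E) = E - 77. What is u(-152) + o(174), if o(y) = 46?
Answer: -183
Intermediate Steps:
u(E) = -77 + E
u(-152) + o(174) = (-77 - 152) + 46 = -229 + 46 = -183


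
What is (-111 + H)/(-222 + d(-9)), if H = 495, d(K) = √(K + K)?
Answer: -4736/2739 - 64*I*√2/2739 ≈ -1.7291 - 0.033045*I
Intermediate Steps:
d(K) = √2*√K (d(K) = √(2*K) = √2*√K)
(-111 + H)/(-222 + d(-9)) = (-111 + 495)/(-222 + √2*√(-9)) = 384/(-222 + √2*(3*I)) = 384/(-222 + 3*I*√2)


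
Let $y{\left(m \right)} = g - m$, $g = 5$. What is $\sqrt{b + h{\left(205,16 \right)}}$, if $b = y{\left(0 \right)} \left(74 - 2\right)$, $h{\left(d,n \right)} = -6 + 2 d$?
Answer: $2 \sqrt{191} \approx 27.641$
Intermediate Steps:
$y{\left(m \right)} = 5 - m$
$b = 360$ ($b = \left(5 - 0\right) \left(74 - 2\right) = \left(5 + 0\right) 72 = 5 \cdot 72 = 360$)
$\sqrt{b + h{\left(205,16 \right)}} = \sqrt{360 + \left(-6 + 2 \cdot 205\right)} = \sqrt{360 + \left(-6 + 410\right)} = \sqrt{360 + 404} = \sqrt{764} = 2 \sqrt{191}$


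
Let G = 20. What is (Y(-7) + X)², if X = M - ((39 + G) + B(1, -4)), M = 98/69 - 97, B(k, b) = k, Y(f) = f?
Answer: 125843524/4761 ≈ 26432.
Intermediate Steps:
M = -6595/69 (M = 98*(1/69) - 97 = 98/69 - 97 = -6595/69 ≈ -95.580)
X = -10735/69 (X = -6595/69 - ((39 + 20) + 1) = -6595/69 - (59 + 1) = -6595/69 - 1*60 = -6595/69 - 60 = -10735/69 ≈ -155.58)
(Y(-7) + X)² = (-7 - 10735/69)² = (-11218/69)² = 125843524/4761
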